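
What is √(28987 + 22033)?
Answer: 2*√12755 ≈ 225.88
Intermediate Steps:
√(28987 + 22033) = √51020 = 2*√12755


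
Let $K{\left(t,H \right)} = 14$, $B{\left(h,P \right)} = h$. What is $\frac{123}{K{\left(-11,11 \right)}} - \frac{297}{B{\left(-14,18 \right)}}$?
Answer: $30$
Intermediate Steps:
$\frac{123}{K{\left(-11,11 \right)}} - \frac{297}{B{\left(-14,18 \right)}} = \frac{123}{14} - \frac{297}{-14} = 123 \cdot \frac{1}{14} - - \frac{297}{14} = \frac{123}{14} + \frac{297}{14} = 30$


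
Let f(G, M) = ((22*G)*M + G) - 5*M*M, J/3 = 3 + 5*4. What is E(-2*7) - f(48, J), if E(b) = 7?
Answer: -49100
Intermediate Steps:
J = 69 (J = 3*(3 + 5*4) = 3*(3 + 20) = 3*23 = 69)
f(G, M) = G - 5*M² + 22*G*M (f(G, M) = (22*G*M + G) - 5*M² = (G + 22*G*M) - 5*M² = G - 5*M² + 22*G*M)
E(-2*7) - f(48, J) = 7 - (48 - 5*69² + 22*48*69) = 7 - (48 - 5*4761 + 72864) = 7 - (48 - 23805 + 72864) = 7 - 1*49107 = 7 - 49107 = -49100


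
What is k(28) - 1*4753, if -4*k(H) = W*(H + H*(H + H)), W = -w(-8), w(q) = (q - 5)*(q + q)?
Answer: 78239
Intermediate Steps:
w(q) = 2*q*(-5 + q) (w(q) = (-5 + q)*(2*q) = 2*q*(-5 + q))
W = -208 (W = -2*(-8)*(-5 - 8) = -2*(-8)*(-13) = -1*208 = -208)
k(H) = 52*H + 104*H² (k(H) = -(-52)*(H + H*(H + H)) = -(-52)*(H + H*(2*H)) = -(-52)*(H + 2*H²) = -(-416*H² - 208*H)/4 = 52*H + 104*H²)
k(28) - 1*4753 = 52*28*(1 + 2*28) - 1*4753 = 52*28*(1 + 56) - 4753 = 52*28*57 - 4753 = 82992 - 4753 = 78239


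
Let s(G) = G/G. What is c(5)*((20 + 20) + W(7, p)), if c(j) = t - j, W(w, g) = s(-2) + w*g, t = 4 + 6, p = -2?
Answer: 135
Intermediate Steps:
s(G) = 1
t = 10
W(w, g) = 1 + g*w (W(w, g) = 1 + w*g = 1 + g*w)
c(j) = 10 - j
c(5)*((20 + 20) + W(7, p)) = (10 - 1*5)*((20 + 20) + (1 - 2*7)) = (10 - 5)*(40 + (1 - 14)) = 5*(40 - 13) = 5*27 = 135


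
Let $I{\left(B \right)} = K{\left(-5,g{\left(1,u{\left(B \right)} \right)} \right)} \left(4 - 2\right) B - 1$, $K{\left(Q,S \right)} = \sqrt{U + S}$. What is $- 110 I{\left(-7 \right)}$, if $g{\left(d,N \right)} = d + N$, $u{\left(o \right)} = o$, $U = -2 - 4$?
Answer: $110 + 3080 i \sqrt{3} \approx 110.0 + 5334.7 i$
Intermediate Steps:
$U = -6$
$g{\left(d,N \right)} = N + d$
$K{\left(Q,S \right)} = \sqrt{-6 + S}$
$I{\left(B \right)} = -1 + 2 B \sqrt{-5 + B}$ ($I{\left(B \right)} = \sqrt{-6 + \left(B + 1\right)} \left(4 - 2\right) B - 1 = \sqrt{-6 + \left(1 + B\right)} 2 B - 1 = \sqrt{-5 + B} 2 B - 1 = 2 B \sqrt{-5 + B} - 1 = -1 + 2 B \sqrt{-5 + B}$)
$- 110 I{\left(-7 \right)} = - 110 \left(-1 + 2 \left(-7\right) \sqrt{-5 - 7}\right) = - 110 \left(-1 + 2 \left(-7\right) \sqrt{-12}\right) = - 110 \left(-1 + 2 \left(-7\right) 2 i \sqrt{3}\right) = - 110 \left(-1 - 28 i \sqrt{3}\right) = 110 + 3080 i \sqrt{3}$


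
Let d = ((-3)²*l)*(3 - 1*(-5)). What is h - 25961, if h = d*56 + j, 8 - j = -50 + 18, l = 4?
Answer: -9793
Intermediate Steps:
j = 40 (j = 8 - (-50 + 18) = 8 - 1*(-32) = 8 + 32 = 40)
d = 288 (d = ((-3)²*4)*(3 - 1*(-5)) = (9*4)*(3 + 5) = 36*8 = 288)
h = 16168 (h = 288*56 + 40 = 16128 + 40 = 16168)
h - 25961 = 16168 - 25961 = -9793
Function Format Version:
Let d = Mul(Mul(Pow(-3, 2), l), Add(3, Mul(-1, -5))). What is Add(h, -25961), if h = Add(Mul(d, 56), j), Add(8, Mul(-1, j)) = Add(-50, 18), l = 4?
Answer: -9793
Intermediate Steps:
j = 40 (j = Add(8, Mul(-1, Add(-50, 18))) = Add(8, Mul(-1, -32)) = Add(8, 32) = 40)
d = 288 (d = Mul(Mul(Pow(-3, 2), 4), Add(3, Mul(-1, -5))) = Mul(Mul(9, 4), Add(3, 5)) = Mul(36, 8) = 288)
h = 16168 (h = Add(Mul(288, 56), 40) = Add(16128, 40) = 16168)
Add(h, -25961) = Add(16168, -25961) = -9793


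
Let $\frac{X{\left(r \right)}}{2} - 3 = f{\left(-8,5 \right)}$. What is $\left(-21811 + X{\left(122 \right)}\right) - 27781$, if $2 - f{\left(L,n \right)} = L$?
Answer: $-49566$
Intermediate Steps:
$f{\left(L,n \right)} = 2 - L$
$X{\left(r \right)} = 26$ ($X{\left(r \right)} = 6 + 2 \left(2 - -8\right) = 6 + 2 \left(2 + 8\right) = 6 + 2 \cdot 10 = 6 + 20 = 26$)
$\left(-21811 + X{\left(122 \right)}\right) - 27781 = \left(-21811 + 26\right) - 27781 = -21785 - 27781 = -49566$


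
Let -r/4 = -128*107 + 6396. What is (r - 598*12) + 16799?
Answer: 38823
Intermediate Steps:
r = 29200 (r = -4*(-128*107 + 6396) = -4*(-13696 + 6396) = -4*(-7300) = 29200)
(r - 598*12) + 16799 = (29200 - 598*12) + 16799 = (29200 - 7176) + 16799 = 22024 + 16799 = 38823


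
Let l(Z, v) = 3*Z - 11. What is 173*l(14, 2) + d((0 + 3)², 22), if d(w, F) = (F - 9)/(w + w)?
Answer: 96547/18 ≈ 5363.7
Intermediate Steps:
l(Z, v) = -11 + 3*Z
d(w, F) = (-9 + F)/(2*w) (d(w, F) = (-9 + F)/((2*w)) = (-9 + F)*(1/(2*w)) = (-9 + F)/(2*w))
173*l(14, 2) + d((0 + 3)², 22) = 173*(-11 + 3*14) + (-9 + 22)/(2*((0 + 3)²)) = 173*(-11 + 42) + (½)*13/3² = 173*31 + (½)*13/9 = 5363 + (½)*(⅑)*13 = 5363 + 13/18 = 96547/18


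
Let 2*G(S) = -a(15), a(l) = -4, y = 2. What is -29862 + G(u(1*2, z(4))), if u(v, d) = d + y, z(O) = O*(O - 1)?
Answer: -29860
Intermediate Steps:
z(O) = O*(-1 + O)
u(v, d) = 2 + d (u(v, d) = d + 2 = 2 + d)
G(S) = 2 (G(S) = (-1*(-4))/2 = (½)*4 = 2)
-29862 + G(u(1*2, z(4))) = -29862 + 2 = -29860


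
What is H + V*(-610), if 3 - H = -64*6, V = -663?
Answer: 404817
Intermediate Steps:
H = 387 (H = 3 - (-64)*6 = 3 - 1*(-384) = 3 + 384 = 387)
H + V*(-610) = 387 - 663*(-610) = 387 + 404430 = 404817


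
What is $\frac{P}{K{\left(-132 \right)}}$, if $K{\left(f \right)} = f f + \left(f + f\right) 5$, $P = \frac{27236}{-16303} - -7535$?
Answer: $\frac{3721693}{7955864} \approx 0.46779$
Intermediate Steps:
$P = \frac{122815869}{16303}$ ($P = 27236 \left(- \frac{1}{16303}\right) + 7535 = - \frac{27236}{16303} + 7535 = \frac{122815869}{16303} \approx 7533.3$)
$K{\left(f \right)} = f^{2} + 10 f$ ($K{\left(f \right)} = f^{2} + 2 f 5 = f^{2} + 10 f$)
$\frac{P}{K{\left(-132 \right)}} = \frac{122815869}{16303 \left(- 132 \left(10 - 132\right)\right)} = \frac{122815869}{16303 \left(\left(-132\right) \left(-122\right)\right)} = \frac{122815869}{16303 \cdot 16104} = \frac{122815869}{16303} \cdot \frac{1}{16104} = \frac{3721693}{7955864}$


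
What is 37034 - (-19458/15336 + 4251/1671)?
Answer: 17574398009/474564 ≈ 37033.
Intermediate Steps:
37034 - (-19458/15336 + 4251/1671) = 37034 - (-19458*1/15336 + 4251*(1/1671)) = 37034 - (-1081/852 + 1417/557) = 37034 - 1*605167/474564 = 37034 - 605167/474564 = 17574398009/474564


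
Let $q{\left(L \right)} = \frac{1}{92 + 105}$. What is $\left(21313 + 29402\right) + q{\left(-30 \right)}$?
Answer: $\frac{9990856}{197} \approx 50715.0$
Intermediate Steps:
$q{\left(L \right)} = \frac{1}{197}$
$\left(21313 + 29402\right) + q{\left(-30 \right)} = \left(21313 + 29402\right) + \frac{1}{197} = 50715 + \frac{1}{197} = \frac{9990856}{197}$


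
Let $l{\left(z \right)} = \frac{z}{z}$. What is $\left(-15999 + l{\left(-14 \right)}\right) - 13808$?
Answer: $-29806$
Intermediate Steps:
$l{\left(z \right)} = 1$
$\left(-15999 + l{\left(-14 \right)}\right) - 13808 = \left(-15999 + 1\right) - 13808 = -15998 - 13808 = -29806$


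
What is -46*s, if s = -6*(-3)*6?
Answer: -4968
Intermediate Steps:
s = 108 (s = 18*6 = 108)
-46*s = -46*108 = -4968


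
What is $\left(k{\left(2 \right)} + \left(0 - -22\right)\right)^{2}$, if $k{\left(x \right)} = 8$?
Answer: $900$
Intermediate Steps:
$\left(k{\left(2 \right)} + \left(0 - -22\right)\right)^{2} = \left(8 + \left(0 - -22\right)\right)^{2} = \left(8 + \left(0 + 22\right)\right)^{2} = \left(8 + 22\right)^{2} = 30^{2} = 900$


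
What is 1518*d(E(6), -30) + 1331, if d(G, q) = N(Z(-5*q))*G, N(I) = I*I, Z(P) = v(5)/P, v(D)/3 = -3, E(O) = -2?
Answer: 825044/625 ≈ 1320.1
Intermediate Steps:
v(D) = -9 (v(D) = 3*(-3) = -9)
Z(P) = -9/P
N(I) = I²
d(G, q) = 81*G/(25*q²) (d(G, q) = (-9*(-1/(5*q)))²*G = (-(-9)/(5*q))²*G = (9/(5*q))²*G = (81/(25*q²))*G = 81*G/(25*q²))
1518*d(E(6), -30) + 1331 = 1518*((81/25)*(-2)/(-30)²) + 1331 = 1518*((81/25)*(-2)*(1/900)) + 1331 = 1518*(-9/1250) + 1331 = -6831/625 + 1331 = 825044/625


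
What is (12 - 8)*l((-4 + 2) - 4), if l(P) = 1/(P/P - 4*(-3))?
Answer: 4/13 ≈ 0.30769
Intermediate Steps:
l(P) = 1/13 (l(P) = 1/(1 + 12) = 1/13)
(12 - 8)*l((-4 + 2) - 4) = (12 - 8)*(1/13) = 4*(1/13) = 4/13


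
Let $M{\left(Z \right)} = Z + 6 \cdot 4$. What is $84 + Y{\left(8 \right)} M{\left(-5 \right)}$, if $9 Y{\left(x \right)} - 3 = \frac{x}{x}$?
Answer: $\frac{832}{9} \approx 92.444$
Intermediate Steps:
$Y{\left(x \right)} = \frac{4}{9}$ ($Y{\left(x \right)} = \frac{1}{3} + \frac{x \frac{1}{x}}{9} = \frac{1}{3} + \frac{1}{9} \cdot 1 = \frac{1}{3} + \frac{1}{9} = \frac{4}{9}$)
$M{\left(Z \right)} = 24 + Z$ ($M{\left(Z \right)} = Z + 24 = 24 + Z$)
$84 + Y{\left(8 \right)} M{\left(-5 \right)} = 84 + \frac{4 \left(24 - 5\right)}{9} = 84 + \frac{4}{9} \cdot 19 = 84 + \frac{76}{9} = \frac{832}{9}$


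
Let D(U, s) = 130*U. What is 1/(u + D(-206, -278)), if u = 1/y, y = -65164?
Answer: -65164/1745091921 ≈ -3.7341e-5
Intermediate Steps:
u = -1/65164 (u = 1/(-65164) = -1/65164 ≈ -1.5346e-5)
1/(u + D(-206, -278)) = 1/(-1/65164 + 130*(-206)) = 1/(-1/65164 - 26780) = 1/(-1745091921/65164) = -65164/1745091921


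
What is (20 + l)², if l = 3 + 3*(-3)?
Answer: 196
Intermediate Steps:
l = -6 (l = 3 - 9 = -6)
(20 + l)² = (20 - 6)² = 14² = 196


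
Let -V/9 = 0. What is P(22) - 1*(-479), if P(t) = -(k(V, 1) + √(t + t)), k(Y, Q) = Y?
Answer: 479 - 2*√11 ≈ 472.37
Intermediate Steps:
V = 0 (V = -9*0 = 0)
P(t) = -√2*√t (P(t) = -(0 + √(t + t)) = -(0 + √(2*t)) = -(0 + √2*√t) = -√2*√t)
P(22) - 1*(-479) = -√2*√22 - 1*(-479) = -2*√11 + 479 = 479 - 2*√11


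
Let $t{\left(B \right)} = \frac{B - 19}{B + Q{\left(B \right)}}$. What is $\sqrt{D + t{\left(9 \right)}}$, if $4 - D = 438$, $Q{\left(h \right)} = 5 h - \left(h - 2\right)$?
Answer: $\frac{2 i \sqrt{239794}}{47} \approx 20.838 i$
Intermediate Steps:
$Q{\left(h \right)} = 2 + 4 h$ ($Q{\left(h \right)} = 5 h - \left(-2 + h\right) = 2 + 4 h$)
$D = -434$ ($D = 4 - 438 = -434$)
$t{\left(B \right)} = \frac{-19 + B}{2 + 5 B}$ ($t{\left(B \right)} = \frac{B - 19}{B + \left(2 + 4 B\right)} = \frac{-19 + B}{2 + 5 B}$)
$\sqrt{D + t{\left(9 \right)}} = \sqrt{-434 + \frac{-19 + 9}{2 + 5 \cdot 9}} = \sqrt{-434 + \frac{1}{2 + 45} \left(-10\right)} = \sqrt{-434 + \frac{1}{47} \left(-10\right)} = \sqrt{-434 - \frac{10}{47}} = \sqrt{- \frac{20408}{47}} = \frac{2 i \sqrt{239794}}{47}$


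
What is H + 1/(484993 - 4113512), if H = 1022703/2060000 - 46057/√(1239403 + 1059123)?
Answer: 3710895206857/7474749140000 - 46057*√2298526/2298526 ≈ -29.882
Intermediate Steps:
H = 1022703/2060000 - 46057*√2298526/2298526 (H = 1022703*(1/2060000) - 46057*√2298526/2298526 = 1022703/2060000 - 46057*√2298526/2298526 ≈ -29.882)
H + 1/(484993 - 4113512) = (1022703/2060000 - 46057*√2298526/2298526) + 1/(484993 - 4113512) = (1022703/2060000 - 46057*√2298526/2298526) + 1/(-3628519) = (1022703/2060000 - 46057*√2298526/2298526) - 1/3628519 = 3710895206857/7474749140000 - 46057*√2298526/2298526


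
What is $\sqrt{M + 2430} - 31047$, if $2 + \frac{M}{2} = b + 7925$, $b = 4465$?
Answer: $-31047 + \sqrt{27206} \approx -30882.0$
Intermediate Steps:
$M = 24776$ ($M = -4 + 2 \left(4465 + 7925\right) = -4 + 2 \cdot 12390 = -4 + 24780 = 24776$)
$\sqrt{M + 2430} - 31047 = \sqrt{24776 + 2430} - 31047 = \sqrt{27206} - 31047 = -31047 + \sqrt{27206}$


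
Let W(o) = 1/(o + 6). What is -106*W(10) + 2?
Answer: -37/8 ≈ -4.6250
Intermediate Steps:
W(o) = 1/(6 + o)
-106*W(10) + 2 = -106/(6 + 10) + 2 = -106/16 + 2 = -106*1/16 + 2 = -53/8 + 2 = -37/8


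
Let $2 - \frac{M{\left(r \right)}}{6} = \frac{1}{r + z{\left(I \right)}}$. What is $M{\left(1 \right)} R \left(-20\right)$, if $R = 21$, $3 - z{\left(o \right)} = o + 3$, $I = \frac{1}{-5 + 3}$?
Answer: $-3360$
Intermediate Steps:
$I = - \frac{1}{2}$ ($I = \frac{1}{-2} = - \frac{1}{2} \approx -0.5$)
$z{\left(o \right)} = - o$ ($z{\left(o \right)} = 3 - \left(o + 3\right) = 3 - \left(3 + o\right) = - o$)
$M{\left(r \right)} = 12 - \frac{6}{\frac{1}{2} + r}$ ($M{\left(r \right)} = 12 - \frac{6}{r - - \frac{1}{2}} = 12 - \frac{6}{r + \frac{1}{2}} = 12 - \frac{6}{\frac{1}{2} + r}$)
$M{\left(1 \right)} R \left(-20\right) = 24 \cdot 1 \frac{1}{1 + 2 \cdot 1} \cdot 21 \left(-20\right) = 24 \cdot 1 \frac{1}{1 + 2} \cdot 21 \left(-20\right) = 24 \cdot 1 \cdot \frac{1}{3} \cdot 21 \left(-20\right) = 8 \cdot 21 \left(-20\right) = 168 \left(-20\right) = -3360$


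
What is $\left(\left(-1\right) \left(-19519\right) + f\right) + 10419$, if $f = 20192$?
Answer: $50130$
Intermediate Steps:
$\left(\left(-1\right) \left(-19519\right) + f\right) + 10419 = \left(\left(-1\right) \left(-19519\right) + 20192\right) + 10419 = \left(19519 + 20192\right) + 10419 = 39711 + 10419 = 50130$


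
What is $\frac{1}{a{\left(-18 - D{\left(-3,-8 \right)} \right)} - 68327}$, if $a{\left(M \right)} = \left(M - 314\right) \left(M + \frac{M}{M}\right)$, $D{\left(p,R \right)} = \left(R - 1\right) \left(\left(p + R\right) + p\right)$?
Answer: $- \frac{1}{2833} \approx -0.00035298$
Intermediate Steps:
$D{\left(p,R \right)} = \left(-1 + R\right) \left(R + 2 p\right)$ ($D{\left(p,R \right)} = \left(-1 + R\right) \left(\left(R + p\right) + p\right) = \left(-1 + R\right) \left(R + 2 p\right)$)
$a{\left(M \right)} = \left(1 + M\right) \left(-314 + M\right)$ ($a{\left(M \right)} = \left(-314 + M\right) \left(M + 1\right) = \left(-314 + M\right) \left(1 + M\right) = \left(1 + M\right) \left(-314 + M\right)$)
$\frac{1}{a{\left(-18 - D{\left(-3,-8 \right)} \right)} - 68327} = \frac{1}{\left(-314 + \left(-18 - \left(\left(-8\right)^{2} - -8 - -6 + 2 \left(-8\right) \left(-3\right)\right)\right)^{2} - 313 \left(-18 - \left(\left(-8\right)^{2} - -8 - -6 + 2 \left(-8\right) \left(-3\right)\right)\right)\right) - 68327} = \frac{1}{\left(-314 + \left(-18 - \left(64 + 8 + 6 + 48\right)\right)^{2} - 313 \left(-18 - \left(64 + 8 + 6 + 48\right)\right)\right) - 68327} = \frac{1}{\left(-314 + \left(-18 - 126\right)^{2} - 313 \left(-18 - 126\right)\right) - 68327} = \frac{1}{\left(-314 + \left(-144\right)^{2} - -45072\right) - 68327} = \frac{1}{\left(-314 + 20736 + 45072\right) - 68327} = \frac{1}{65494 - 68327} = \frac{1}{-2833} = - \frac{1}{2833}$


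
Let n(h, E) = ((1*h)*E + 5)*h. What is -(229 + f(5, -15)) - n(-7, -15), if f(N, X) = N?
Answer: 536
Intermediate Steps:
n(h, E) = h*(5 + E*h) (n(h, E) = (h*E + 5)*h = (E*h + 5)*h = (5 + E*h)*h = h*(5 + E*h))
-(229 + f(5, -15)) - n(-7, -15) = -(229 + 5) - (-7)*(5 - 15*(-7)) = -1*234 - (-7)*(5 + 105) = -234 - (-7)*110 = -234 - 1*(-770) = -234 + 770 = 536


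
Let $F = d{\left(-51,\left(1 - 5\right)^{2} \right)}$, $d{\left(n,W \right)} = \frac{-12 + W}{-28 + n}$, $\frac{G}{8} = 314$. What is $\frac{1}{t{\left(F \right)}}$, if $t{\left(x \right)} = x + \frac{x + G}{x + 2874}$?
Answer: $\frac{8968159}{7384454} \approx 1.2145$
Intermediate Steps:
$G = 2512$ ($G = 8 \cdot 314 = 2512$)
$d{\left(n,W \right)} = \frac{-12 + W}{-28 + n}$
$F = - \frac{4}{79}$ ($F = \frac{-12 + \left(1 - 5\right)^{2}}{-28 - 51} = \frac{-12 + \left(-4\right)^{2}}{-79} = - \frac{-12 + 16}{79} = \left(- \frac{1}{79}\right) 4 = - \frac{4}{79} \approx -0.050633$)
$t{\left(x \right)} = x + \frac{2512 + x}{2874 + x}$ ($t{\left(x \right)} = x + \frac{x + 2512}{x + 2874} = x + \frac{2512 + x}{2874 + x}$)
$\frac{1}{t{\left(F \right)}} = \frac{1}{\frac{1}{2874 - \frac{4}{79}} \left(2512 + \left(- \frac{4}{79}\right)^{2} + 2875 \left(- \frac{4}{79}\right)\right)} = \frac{1}{\frac{1}{\frac{227042}{79}} \left(2512 + \frac{16}{6241} - \frac{11500}{79}\right)} = \frac{1}{\frac{79}{227042} \cdot \frac{14768908}{6241}} = \frac{1}{\frac{7384454}{8968159}} = \frac{8968159}{7384454}$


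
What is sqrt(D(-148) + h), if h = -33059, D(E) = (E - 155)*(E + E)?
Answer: sqrt(56629) ≈ 237.97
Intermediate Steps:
D(E) = 2*E*(-155 + E) (D(E) = (-155 + E)*(2*E) = 2*E*(-155 + E))
sqrt(D(-148) + h) = sqrt(2*(-148)*(-155 - 148) - 33059) = sqrt(2*(-148)*(-303) - 33059) = sqrt(89688 - 33059) = sqrt(56629)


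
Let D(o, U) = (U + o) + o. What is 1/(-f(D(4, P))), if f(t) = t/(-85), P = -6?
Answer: 85/2 ≈ 42.500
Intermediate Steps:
D(o, U) = U + 2*o
f(t) = -t/85 (f(t) = t*(-1/85) = -t/85)
1/(-f(D(4, P))) = 1/(-(-1)*(-6 + 2*4)/85) = 1/(-(-1)*(-6 + 8)/85) = 1/(-(-1)*2/85) = 1/(-1*(-2/85)) = 1/(2/85) = 85/2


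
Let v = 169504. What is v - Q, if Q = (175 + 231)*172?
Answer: 99672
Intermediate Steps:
Q = 69832 (Q = 406*172 = 69832)
v - Q = 169504 - 1*69832 = 169504 - 69832 = 99672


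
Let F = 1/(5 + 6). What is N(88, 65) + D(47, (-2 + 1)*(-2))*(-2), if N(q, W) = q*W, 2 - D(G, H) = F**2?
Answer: 691638/121 ≈ 5716.0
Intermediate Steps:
F = 1/11 ≈ 0.090909
D(G, H) = 241/121 (D(G, H) = 2 - (1/11)**2 = 2 - 1*1/121 = 2 - 1/121 = 241/121)
N(q, W) = W*q
N(88, 65) + D(47, (-2 + 1)*(-2))*(-2) = 65*88 + (241/121)*(-2) = 5720 - 482/121 = 691638/121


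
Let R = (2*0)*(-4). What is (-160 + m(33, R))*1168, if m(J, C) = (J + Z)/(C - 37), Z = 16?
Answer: -6971792/37 ≈ -1.8843e+5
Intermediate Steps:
R = 0 (R = 0*(-4) = 0)
m(J, C) = (16 + J)/(-37 + C) (m(J, C) = (J + 16)/(C - 37) = (16 + J)/(-37 + C))
(-160 + m(33, R))*1168 = (-160 + (16 + 33)/(-37 + 0))*1168 = (-160 + 49/(-37))*1168 = (-160 - 1/37*49)*1168 = (-160 - 49/37)*1168 = -5969/37*1168 = -6971792/37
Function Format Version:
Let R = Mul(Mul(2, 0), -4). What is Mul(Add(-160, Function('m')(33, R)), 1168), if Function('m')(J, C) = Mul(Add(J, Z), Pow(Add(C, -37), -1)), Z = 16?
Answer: Rational(-6971792, 37) ≈ -1.8843e+5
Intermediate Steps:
R = 0 (R = Mul(0, -4) = 0)
Function('m')(J, C) = Mul(Pow(Add(-37, C), -1), Add(16, J)) (Function('m')(J, C) = Mul(Add(J, 16), Pow(Add(C, -37), -1)) = Mul(Add(16, J), Pow(Add(-37, C), -1)) = Mul(Pow(Add(-37, C), -1), Add(16, J)))
Mul(Add(-160, Function('m')(33, R)), 1168) = Mul(Add(-160, Mul(Pow(Add(-37, 0), -1), Add(16, 33))), 1168) = Mul(Add(-160, Mul(Pow(-37, -1), 49)), 1168) = Mul(Add(-160, Mul(Rational(-1, 37), 49)), 1168) = Mul(Add(-160, Rational(-49, 37)), 1168) = Mul(Rational(-5969, 37), 1168) = Rational(-6971792, 37)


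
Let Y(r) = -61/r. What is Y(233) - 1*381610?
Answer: -88915191/233 ≈ -3.8161e+5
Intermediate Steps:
Y(233) - 1*381610 = -61/233 - 1*381610 = -61*1/233 - 381610 = -61/233 - 381610 = -88915191/233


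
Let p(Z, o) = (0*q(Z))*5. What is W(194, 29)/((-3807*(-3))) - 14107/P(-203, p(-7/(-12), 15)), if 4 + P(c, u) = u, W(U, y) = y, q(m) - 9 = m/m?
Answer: 161116163/45684 ≈ 3526.8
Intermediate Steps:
q(m) = 10 (q(m) = 9 + m/m = 9 + 1 = 10)
p(Z, o) = 0 (p(Z, o) = (0*10)*5 = 0*5 = 0)
P(c, u) = -4 + u
W(194, 29)/((-3807*(-3))) - 14107/P(-203, p(-7/(-12), 15)) = 29/((-3807*(-3))) - 14107/(-4 + 0) = 29/11421 - 14107/(-4) = 29*(1/11421) - 14107*(-¼) = 29/11421 + 14107/4 = 161116163/45684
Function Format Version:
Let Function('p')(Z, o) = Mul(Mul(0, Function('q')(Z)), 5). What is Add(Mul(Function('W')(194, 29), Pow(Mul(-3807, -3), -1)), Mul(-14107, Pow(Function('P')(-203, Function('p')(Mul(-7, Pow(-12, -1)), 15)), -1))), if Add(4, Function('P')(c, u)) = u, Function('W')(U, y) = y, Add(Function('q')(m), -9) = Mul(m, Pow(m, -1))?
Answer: Rational(161116163, 45684) ≈ 3526.8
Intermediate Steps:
Function('q')(m) = 10 (Function('q')(m) = Add(9, Mul(m, Pow(m, -1))) = Add(9, 1) = 10)
Function('p')(Z, o) = 0 (Function('p')(Z, o) = Mul(Mul(0, 10), 5) = Mul(0, 5) = 0)
Function('P')(c, u) = Add(-4, u)
Add(Mul(Function('W')(194, 29), Pow(Mul(-3807, -3), -1)), Mul(-14107, Pow(Function('P')(-203, Function('p')(Mul(-7, Pow(-12, -1)), 15)), -1))) = Add(Mul(29, Pow(Mul(-3807, -3), -1)), Mul(-14107, Pow(Add(-4, 0), -1))) = Add(Mul(29, Pow(11421, -1)), Mul(-14107, Pow(-4, -1))) = Add(Mul(29, Rational(1, 11421)), Mul(-14107, Rational(-1, 4))) = Add(Rational(29, 11421), Rational(14107, 4)) = Rational(161116163, 45684)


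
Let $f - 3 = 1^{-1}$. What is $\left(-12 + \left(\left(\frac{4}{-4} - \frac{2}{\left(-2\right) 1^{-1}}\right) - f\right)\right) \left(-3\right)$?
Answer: $48$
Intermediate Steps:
$f = 4$ ($f = 3 + 1^{-1} = 3 + 1 = 4$)
$\left(-12 + \left(\left(\frac{4}{-4} - \frac{2}{\left(-2\right) 1^{-1}}\right) - f\right)\right) \left(-3\right) = \left(-12 + \left(\left(\frac{4}{-4} - \frac{2}{\left(-2\right) 1^{-1}}\right) - 4\right)\right) \left(-3\right) = \left(-12 - \left(5 - 1\right)\right) \left(-3\right) = \left(-12 - 4\right) \left(-3\right) = \left(-16\right) \left(-3\right) = 48$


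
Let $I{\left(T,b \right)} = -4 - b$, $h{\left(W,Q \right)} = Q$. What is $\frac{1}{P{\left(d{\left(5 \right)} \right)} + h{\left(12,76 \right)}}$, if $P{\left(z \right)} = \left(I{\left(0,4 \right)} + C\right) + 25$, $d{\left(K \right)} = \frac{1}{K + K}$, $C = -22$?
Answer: $\frac{1}{71} \approx 0.014085$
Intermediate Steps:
$d{\left(K \right)} = \frac{1}{2 K}$
$P{\left(z \right)} = -5$ ($P{\left(z \right)} = \left(\left(-4 - 4\right) - 22\right) + 25 = \left(-8 - 22\right) + 25 = -30 + 25 = -5$)
$\frac{1}{P{\left(d{\left(5 \right)} \right)} + h{\left(12,76 \right)}} = \frac{1}{-5 + 76} = \frac{1}{71}$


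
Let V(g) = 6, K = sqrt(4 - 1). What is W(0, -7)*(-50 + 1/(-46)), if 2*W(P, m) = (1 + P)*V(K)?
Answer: -6903/46 ≈ -150.07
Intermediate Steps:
K = sqrt(3) ≈ 1.7320
W(P, m) = 3 + 3*P (W(P, m) = ((1 + P)*6)/2 = (6 + 6*P)/2 = 3 + 3*P)
W(0, -7)*(-50 + 1/(-46)) = (3 + 3*0)*(-50 + 1/(-46)) = (3 + 0)*(-50 - 1/46) = 3*(-2301/46) = -6903/46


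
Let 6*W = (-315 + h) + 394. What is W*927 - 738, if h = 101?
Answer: 27072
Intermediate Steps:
W = 30 (W = ((-315 + 101) + 394)/6 = (-214 + 394)/6 = (⅙)*180 = 30)
W*927 - 738 = 30*927 - 738 = 27810 - 738 = 27072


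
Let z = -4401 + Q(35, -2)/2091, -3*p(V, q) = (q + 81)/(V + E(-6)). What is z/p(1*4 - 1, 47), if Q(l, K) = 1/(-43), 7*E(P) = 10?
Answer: 6133460267/13427008 ≈ 456.80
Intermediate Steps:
E(P) = 10/7 (E(P) = (⅐)*10 = 10/7)
p(V, q) = -(81 + q)/(3*(10/7 + V)) (p(V, q) = -(q + 81)/(3*(V + 10/7)) = -(81 + q)/(3*(10/7 + V)))
Q(l, K) = -1/43
z = -395707114/89913 (z = -4401 - 1/43/2091 = -4401 - 1/43*1/2091 = -4401 - 1/89913 = -395707114/89913 ≈ -4401.0)
z/p(1*4 - 1, 47) = -395707114*3*(10 + 7*(1*4 - 1))/(7*(-81 - 1*47))/89913 = -395707114*3*(10 + 7*(4 - 1))/(7*(-81 - 47))/89913 = -395707114/(89913*((7/3)*(-128)/(10 + 7*3))) = -395707114/(89913*((7/3)*(-128)/(10 + 21))) = -395707114/(89913*((7/3)*(-128)/31)) = -395707114/(89913*((7/3)*(1/31)*(-128))) = -395707114/(89913*(-896/93)) = -395707114/89913*(-93/896) = 6133460267/13427008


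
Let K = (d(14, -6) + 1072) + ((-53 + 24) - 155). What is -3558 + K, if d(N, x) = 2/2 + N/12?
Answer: -16007/6 ≈ -2667.8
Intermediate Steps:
d(N, x) = 1 + N/12 (d(N, x) = 2*(½) + N*(1/12) = 1 + N/12)
K = 5341/6 (K = ((1 + (1/12)*14) + 1072) + ((-53 + 24) - 155) = ((1 + 7/6) + 1072) + (-29 - 155) = (13/6 + 1072) - 184 = 6445/6 - 184 = 5341/6 ≈ 890.17)
-3558 + K = -3558 + 5341/6 = -16007/6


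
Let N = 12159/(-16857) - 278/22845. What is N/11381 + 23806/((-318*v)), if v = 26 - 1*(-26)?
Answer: -1932252968264969/1342111434102660 ≈ -1.4397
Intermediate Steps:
v = 52 (v = 26 + 26 = 52)
N = -31384289/42788685 (N = 12159*(-1/16857) - 278*1/22845 = -1351/1873 - 278/22845 = -31384289/42788685 ≈ -0.73347)
N/11381 + 23806/((-318*v)) = -31384289/42788685/11381 + 23806/((-318*52)) = -31384289/42788685*1/11381 + 23806/(-16536) = -31384289/486978023985 + 23806*(-1/16536) = -31384289/486978023985 - 11903/8268 = -1932252968264969/1342111434102660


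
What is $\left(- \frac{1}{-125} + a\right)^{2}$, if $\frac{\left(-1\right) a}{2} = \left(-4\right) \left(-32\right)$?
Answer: $\frac{1023936001}{15625} \approx 65532.0$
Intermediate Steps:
$a = -256$ ($a = - 2 \left(\left(-4\right) \left(-32\right)\right) = \left(-2\right) 128 = -256$)
$\left(- \frac{1}{-125} + a\right)^{2} = \left(- \frac{1}{-125} - 256\right)^{2} = \left(\left(-1\right) \left(- \frac{1}{125}\right) - 256\right)^{2} = \left(\frac{1}{125} - 256\right)^{2} = \left(- \frac{31999}{125}\right)^{2} = \frac{1023936001}{15625}$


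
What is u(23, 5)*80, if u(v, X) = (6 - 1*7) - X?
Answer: -480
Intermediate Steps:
u(v, X) = -1 - X (u(v, X) = (6 - 7) - X = -1 - X)
u(23, 5)*80 = (-1 - 1*5)*80 = (-1 - 5)*80 = -6*80 = -480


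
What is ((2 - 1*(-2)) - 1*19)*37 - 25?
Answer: -580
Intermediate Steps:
((2 - 1*(-2)) - 1*19)*37 - 25 = ((2 + 2) - 19)*37 - 25 = (4 - 19)*37 - 25 = -15*37 - 25 = -555 - 25 = -580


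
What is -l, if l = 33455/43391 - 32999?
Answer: 1431826154/43391 ≈ 32998.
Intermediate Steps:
l = -1431826154/43391 (l = 33455*(1/43391) - 32999 = 33455/43391 - 32999 = -1431826154/43391 ≈ -32998.)
-l = -1*(-1431826154/43391) = 1431826154/43391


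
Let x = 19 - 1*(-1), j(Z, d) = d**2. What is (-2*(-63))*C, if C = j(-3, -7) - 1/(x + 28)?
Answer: 49371/8 ≈ 6171.4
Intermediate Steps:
x = 20 (x = 19 + 1 = 20)
C = 2351/48 (C = (-7)**2 - 1/(20 + 28) = 49 - 1/48 = 2351/48 ≈ 48.979)
(-2*(-63))*C = -2*(-63)*(2351/48) = 126*(2351/48) = 49371/8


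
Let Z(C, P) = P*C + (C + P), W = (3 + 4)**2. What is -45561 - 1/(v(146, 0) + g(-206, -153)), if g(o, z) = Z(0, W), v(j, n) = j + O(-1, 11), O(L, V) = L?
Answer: -8838835/194 ≈ -45561.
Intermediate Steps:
W = 49 (W = 7**2 = 49)
v(j, n) = -1 + j (v(j, n) = j - 1 = -1 + j)
Z(C, P) = C + P + C*P (Z(C, P) = C*P + (C + P) = C + P + C*P)
g(o, z) = 49 (g(o, z) = 0 + 49 + 0*49 = 0 + 49 + 0 = 49)
-45561 - 1/(v(146, 0) + g(-206, -153)) = -45561 - 1/((-1 + 146) + 49) = -45561 - 1/(145 + 49) = -45561 - 1/194 = -8838835/194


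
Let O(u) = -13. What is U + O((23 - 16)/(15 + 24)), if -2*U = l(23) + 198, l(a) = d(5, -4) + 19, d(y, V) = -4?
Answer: -239/2 ≈ -119.50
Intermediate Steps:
l(a) = 15 (l(a) = -4 + 19 = 15)
U = -213/2 (U = -(15 + 198)/2 = -1/2*213 = -213/2 ≈ -106.50)
U + O((23 - 16)/(15 + 24)) = -213/2 - 13 = -239/2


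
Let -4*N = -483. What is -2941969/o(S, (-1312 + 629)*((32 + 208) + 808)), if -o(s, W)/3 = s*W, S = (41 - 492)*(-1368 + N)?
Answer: -2941969/1207906436682 ≈ -2.4356e-6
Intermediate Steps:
N = 483/4 (N = -¼*(-483) = 483/4 ≈ 120.75)
S = 2250039/4 (S = (41 - 492)*(-1368 + 483/4) = -451*(-4989/4) = 2250039/4 ≈ 5.6251e+5)
o(s, W) = -3*W*s (o(s, W) = -3*s*W = -3*W*s)
-2941969/o(S, (-1312 + 629)*((32 + 208) + 808)) = -2941969*(-4/(6750117*(-1312 + 629)*((32 + 208) + 808))) = -2941969*4/(4610329911*(240 + 808)) = -2941969/((-3*(-683*1048)*2250039/4)) = -2941969/((-3*(-715784)*2250039/4)) = -2941969/1207906436682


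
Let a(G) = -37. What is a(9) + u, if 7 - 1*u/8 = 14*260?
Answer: -29101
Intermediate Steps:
u = -29064 (u = 56 - 112*260 = 56 - 8*3640 = 56 - 29120 = -29064)
a(9) + u = -37 - 29064 = -29101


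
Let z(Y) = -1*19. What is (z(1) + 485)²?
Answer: 217156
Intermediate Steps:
z(Y) = -19
(z(1) + 485)² = (-19 + 485)² = 466² = 217156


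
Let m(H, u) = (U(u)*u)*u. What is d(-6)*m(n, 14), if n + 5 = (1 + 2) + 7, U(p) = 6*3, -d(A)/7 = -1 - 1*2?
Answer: 74088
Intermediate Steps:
d(A) = 21 (d(A) = -7*(-1 - 1*2) = -7*(-1 - 2) = -7*(-3) = 21)
U(p) = 18
n = 5 (n = -5 + ((1 + 2) + 7) = -5 + (3 + 7) = -5 + 10 = 5)
m(H, u) = 18*u² (m(H, u) = (18*u)*u = 18*u²)
d(-6)*m(n, 14) = 21*(18*14²) = 21*(18*196) = 21*3528 = 74088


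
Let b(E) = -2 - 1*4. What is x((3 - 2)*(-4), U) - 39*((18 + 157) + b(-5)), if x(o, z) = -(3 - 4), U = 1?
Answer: -6590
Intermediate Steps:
b(E) = -6 (b(E) = -2 - 4 = -6)
x(o, z) = 1 (x(o, z) = -1*(-1) = 1)
x((3 - 2)*(-4), U) - 39*((18 + 157) + b(-5)) = 1 - 39*((18 + 157) - 6) = 1 - 39*(175 - 6) = 1 - 39*169 = 1 - 6591 = -6590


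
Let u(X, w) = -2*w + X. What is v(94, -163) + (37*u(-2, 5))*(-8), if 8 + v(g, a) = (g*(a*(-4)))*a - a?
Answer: -9986237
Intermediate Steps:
u(X, w) = X - 2*w
v(g, a) = -8 - a - 4*g*a² (v(g, a) = -8 + ((g*(a*(-4)))*a - a) = -8 + ((g*(-4*a))*a - a) = -8 + ((-4*a*g)*a - a) = -8 + (-4*g*a² - a) = -8 + (-a - 4*g*a²) = -8 - a - 4*g*a²)
v(94, -163) + (37*u(-2, 5))*(-8) = (-8 - 1*(-163) - 4*94*(-163)²) + (37*(-2 - 2*5))*(-8) = (-8 + 163 - 4*94*26569) + (37*(-2 - 10))*(-8) = (-8 + 163 - 9989944) + (37*(-12))*(-8) = -9989789 - 444*(-8) = -9989789 + 3552 = -9986237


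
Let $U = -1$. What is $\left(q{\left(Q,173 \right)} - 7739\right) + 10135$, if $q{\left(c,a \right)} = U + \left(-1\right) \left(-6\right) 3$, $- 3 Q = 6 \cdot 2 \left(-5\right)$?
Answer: $2413$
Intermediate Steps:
$Q = 20$ ($Q = - \frac{6 \cdot 2 \left(-5\right)}{3} = - \frac{12 \left(-5\right)}{3} = \left(- \frac{1}{3}\right) \left(-60\right) = 20$)
$q{\left(c,a \right)} = 17$ ($q{\left(c,a \right)} = -1 + \left(-1\right) \left(-6\right) 3 = -1 + 6 \cdot 3 = -1 + 18 = 17$)
$\left(q{\left(Q,173 \right)} - 7739\right) + 10135 = \left(17 - 7739\right) + 10135 = -7722 + 10135 = 2413$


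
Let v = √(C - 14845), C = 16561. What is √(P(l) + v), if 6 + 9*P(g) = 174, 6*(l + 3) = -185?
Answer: √(168 + 18*√429)/3 ≈ 7.7519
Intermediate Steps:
v = 2*√429 (v = √(16561 - 14845) = √1716 = 2*√429 ≈ 41.425)
l = -203/6 (l = -3 + (⅙)*(-185) = -3 - 185/6 = -203/6 ≈ -33.833)
P(g) = 56/3 (P(g) = -⅔ + (⅑)*174 = -⅔ + 58/3 = 56/3)
√(P(l) + v) = √(56/3 + 2*√429)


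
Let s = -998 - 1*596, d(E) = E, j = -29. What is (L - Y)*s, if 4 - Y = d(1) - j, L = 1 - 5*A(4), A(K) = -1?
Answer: -51008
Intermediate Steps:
L = 6 (L = 1 - 5*(-1) = 1 + 5 = 6)
Y = -26 (Y = 4 - (1 - 1*(-29)) = 4 - (1 + 29) = 4 - 1*30 = 4 - 30 = -26)
s = -1594 (s = -998 - 596 = -1594)
(L - Y)*s = (6 - 1*(-26))*(-1594) = (6 + 26)*(-1594) = 32*(-1594) = -51008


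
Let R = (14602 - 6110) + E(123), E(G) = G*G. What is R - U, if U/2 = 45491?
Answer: -67361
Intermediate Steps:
U = 90982 (U = 2*45491 = 90982)
E(G) = G²
R = 23621 (R = (14602 - 6110) + 123² = 8492 + 15129 = 23621)
R - U = 23621 - 1*90982 = 23621 - 90982 = -67361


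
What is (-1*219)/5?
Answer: -219/5 ≈ -43.800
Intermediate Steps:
(-1*219)/5 = (⅕)*(-219) = -219/5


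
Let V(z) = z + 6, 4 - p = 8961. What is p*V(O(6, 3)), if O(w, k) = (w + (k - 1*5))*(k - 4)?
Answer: -17914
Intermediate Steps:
O(w, k) = (-4 + k)*(-5 + k + w) (O(w, k) = (w + (k - 5))*(-4 + k) = (w + (-5 + k))*(-4 + k) = (-5 + k + w)*(-4 + k) = (-4 + k)*(-5 + k + w))
p = -8957 (p = 4 - 1*8961 = 4 - 8961 = -8957)
V(z) = 6 + z
p*V(O(6, 3)) = -8957*(6 + (20 + 3² - 9*3 - 4*6 + 3*6)) = -8957*(6 + (20 + 9 - 27 - 24 + 18)) = -8957*(6 - 4) = -8957*2 = -17914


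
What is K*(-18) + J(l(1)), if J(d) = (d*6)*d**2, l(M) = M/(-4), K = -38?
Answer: 21885/32 ≈ 683.91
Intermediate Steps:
l(M) = -M/4 (l(M) = M*(-1/4) = -M/4)
J(d) = 6*d**3 (J(d) = (6*d)*d**2 = 6*d**3)
K*(-18) + J(l(1)) = -38*(-18) + 6*(-1/4*1)**3 = 684 + 6*(-1/4)**3 = 684 + 6*(-1/64) = 684 - 3/32 = 21885/32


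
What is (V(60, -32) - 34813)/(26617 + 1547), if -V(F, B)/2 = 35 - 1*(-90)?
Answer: -35063/28164 ≈ -1.2450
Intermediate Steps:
V(F, B) = -250 (V(F, B) = -2*(35 - 1*(-90)) = -2*(35 + 90) = -2*125 = -250)
(V(60, -32) - 34813)/(26617 + 1547) = (-250 - 34813)/(26617 + 1547) = -35063/28164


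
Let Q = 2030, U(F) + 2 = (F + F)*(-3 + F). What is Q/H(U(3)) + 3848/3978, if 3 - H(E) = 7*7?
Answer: -151891/3519 ≈ -43.163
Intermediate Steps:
U(F) = -2 + 2*F*(-3 + F) (U(F) = -2 + (F + F)*(-3 + F) = -2 + (2*F)*(-3 + F) = -2 + 2*F*(-3 + F))
H(E) = -46 (H(E) = 3 - 7*7 = 3 - 1*49 = 3 - 49 = -46)
Q/H(U(3)) + 3848/3978 = 2030/(-46) + 3848/3978 = 2030*(-1/46) + 3848*(1/3978) = -1015/23 + 148/153 = -151891/3519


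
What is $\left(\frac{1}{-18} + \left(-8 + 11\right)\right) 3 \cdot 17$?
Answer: $\frac{901}{6} \approx 150.17$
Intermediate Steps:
$\left(\frac{1}{-18} + \left(-8 + 11\right)\right) 3 \cdot 17 = \left(- \frac{1}{18} + 3\right) 51 = \frac{53}{18} \cdot 51 = \frac{901}{6}$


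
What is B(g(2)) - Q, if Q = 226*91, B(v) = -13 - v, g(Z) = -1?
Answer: -20578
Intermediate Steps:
Q = 20566
B(g(2)) - Q = (-13 - 1*(-1)) - 1*20566 = (-13 + 1) - 20566 = -12 - 20566 = -20578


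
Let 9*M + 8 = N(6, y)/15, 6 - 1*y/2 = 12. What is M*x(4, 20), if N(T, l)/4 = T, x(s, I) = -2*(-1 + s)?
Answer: 64/15 ≈ 4.2667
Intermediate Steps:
y = -12 (y = 12 - 2*12 = 12 - 24 = -12)
x(s, I) = 2 - 2*s
N(T, l) = 4*T
M = -32/45 (M = -8/9 + ((4*6)/15)/9 = -8/9 + (24*(1/15))/9 = -8/9 + (⅑)*(8/5) = -8/9 + 8/45 = -32/45 ≈ -0.71111)
M*x(4, 20) = -32*(2 - 2*4)/45 = -32*(2 - 8)/45 = -32/45*(-6) = 64/15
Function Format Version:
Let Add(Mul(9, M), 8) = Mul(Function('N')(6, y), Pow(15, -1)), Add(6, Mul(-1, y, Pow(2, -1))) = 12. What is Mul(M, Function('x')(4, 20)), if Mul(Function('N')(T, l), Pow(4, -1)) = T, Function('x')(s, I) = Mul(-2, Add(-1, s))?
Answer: Rational(64, 15) ≈ 4.2667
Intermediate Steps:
y = -12 (y = Add(12, Mul(-2, 12)) = Add(12, -24) = -12)
Function('x')(s, I) = Add(2, Mul(-2, s))
Function('N')(T, l) = Mul(4, T)
M = Rational(-32, 45) (M = Add(Rational(-8, 9), Mul(Rational(1, 9), Mul(Mul(4, 6), Pow(15, -1)))) = Add(Rational(-8, 9), Mul(Rational(1, 9), Mul(24, Rational(1, 15)))) = Add(Rational(-8, 9), Mul(Rational(1, 9), Rational(8, 5))) = Add(Rational(-8, 9), Rational(8, 45)) = Rational(-32, 45) ≈ -0.71111)
Mul(M, Function('x')(4, 20)) = Mul(Rational(-32, 45), Add(2, Mul(-2, 4))) = Mul(Rational(-32, 45), Add(2, -8)) = Mul(Rational(-32, 45), -6) = Rational(64, 15)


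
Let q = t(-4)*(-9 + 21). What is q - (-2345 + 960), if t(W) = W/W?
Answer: 1397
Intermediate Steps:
t(W) = 1
q = 12 (q = 1*(-9 + 21) = 1*12 = 12)
q - (-2345 + 960) = 12 - (-2345 + 960) = 12 - 1*(-1385) = 12 + 1385 = 1397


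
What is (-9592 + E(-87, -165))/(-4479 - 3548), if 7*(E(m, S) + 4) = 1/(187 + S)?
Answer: 1477783/1236158 ≈ 1.1955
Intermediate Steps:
E(m, S) = -4 + 1/(7*(187 + S))
(-9592 + E(-87, -165))/(-4479 - 3548) = (-9592 + (-5235 - 28*(-165))/(7*(187 - 165)))/(-4479 - 3548) = (-9592 + (⅐)*(-5235 + 4620)/22)/(-8027) = (-9592 + (⅐)*(1/22)*(-615))*(-1/8027) = (-9592 - 615/154)*(-1/8027) = -1477783/154*(-1/8027) = 1477783/1236158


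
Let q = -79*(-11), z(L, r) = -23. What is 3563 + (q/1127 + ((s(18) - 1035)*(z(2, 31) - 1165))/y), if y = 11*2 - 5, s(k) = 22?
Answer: 1424559678/19159 ≈ 74355.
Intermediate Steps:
y = 17 (y = 22 - 5 = 17)
q = 869
3563 + (q/1127 + ((s(18) - 1035)*(z(2, 31) - 1165))/y) = 3563 + (869/1127 + ((22 - 1035)*(-23 - 1165))/17) = 3563 + (869*(1/1127) - 1013*(-1188)*(1/17)) = 3563 + (869/1127 + 1203444*(1/17)) = 3563 + (869/1127 + 1203444/17) = 3563 + 1356296161/19159 = 1424559678/19159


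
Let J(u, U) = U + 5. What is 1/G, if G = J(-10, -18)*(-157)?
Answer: 1/2041 ≈ 0.00048996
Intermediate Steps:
J(u, U) = 5 + U
G = 2041 (G = (5 - 18)*(-157) = -13*(-157) = 2041)
1/G = 1/2041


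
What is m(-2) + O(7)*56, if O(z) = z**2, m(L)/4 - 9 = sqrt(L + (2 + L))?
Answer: 2780 + 4*I*sqrt(2) ≈ 2780.0 + 5.6569*I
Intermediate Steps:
m(L) = 36 + 4*sqrt(2 + 2*L) (m(L) = 36 + 4*sqrt(L + (2 + L)) = 36 + 4*sqrt(2 + 2*L))
m(-2) + O(7)*56 = (36 + 4*sqrt(2 + 2*(-2))) + 7**2*56 = (36 + 4*sqrt(2 - 4)) + 49*56 = (36 + 4*sqrt(-2)) + 2744 = (36 + 4*(I*sqrt(2))) + 2744 = (36 + 4*I*sqrt(2)) + 2744 = 2780 + 4*I*sqrt(2)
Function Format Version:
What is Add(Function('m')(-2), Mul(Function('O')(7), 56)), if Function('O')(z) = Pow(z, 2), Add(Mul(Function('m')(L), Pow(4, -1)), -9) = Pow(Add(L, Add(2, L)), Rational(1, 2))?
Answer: Add(2780, Mul(4, I, Pow(2, Rational(1, 2)))) ≈ Add(2780.0, Mul(5.6569, I))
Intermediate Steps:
Function('m')(L) = Add(36, Mul(4, Pow(Add(2, Mul(2, L)), Rational(1, 2)))) (Function('m')(L) = Add(36, Mul(4, Pow(Add(L, Add(2, L)), Rational(1, 2)))) = Add(36, Mul(4, Pow(Add(2, Mul(2, L)), Rational(1, 2)))))
Add(Function('m')(-2), Mul(Function('O')(7), 56)) = Add(Add(36, Mul(4, Pow(Add(2, Mul(2, -2)), Rational(1, 2)))), Mul(Pow(7, 2), 56)) = Add(Add(36, Mul(4, Pow(Add(2, -4), Rational(1, 2)))), Mul(49, 56)) = Add(Add(36, Mul(4, Pow(-2, Rational(1, 2)))), 2744) = Add(Add(36, Mul(4, Mul(I, Pow(2, Rational(1, 2))))), 2744) = Add(Add(36, Mul(4, I, Pow(2, Rational(1, 2)))), 2744) = Add(2780, Mul(4, I, Pow(2, Rational(1, 2))))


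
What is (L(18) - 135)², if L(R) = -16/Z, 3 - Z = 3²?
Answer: 157609/9 ≈ 17512.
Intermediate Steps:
Z = -6 (Z = 3 - 1*3² = 3 - 1*9 = 3 - 9 = -6)
L(R) = 8/3 (L(R) = -16/(-6) = -16*(-⅙) = 8/3)
(L(18) - 135)² = (8/3 - 135)² = (-397/3)² = 157609/9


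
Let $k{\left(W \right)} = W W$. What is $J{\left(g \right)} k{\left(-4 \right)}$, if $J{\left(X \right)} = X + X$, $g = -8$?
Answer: $-256$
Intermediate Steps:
$k{\left(W \right)} = W^{2}$
$J{\left(X \right)} = 2 X$
$J{\left(g \right)} k{\left(-4 \right)} = 2 \left(-8\right) \left(-4\right)^{2} = \left(-16\right) 16 = -256$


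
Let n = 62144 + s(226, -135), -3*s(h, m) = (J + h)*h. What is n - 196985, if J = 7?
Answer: -457181/3 ≈ -1.5239e+5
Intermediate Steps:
s(h, m) = -h*(7 + h)/3 (s(h, m) = -(7 + h)*h/3 = -h*(7 + h)/3)
n = 133774/3 (n = 62144 - ⅓*226*(7 + 226) = 62144 - ⅓*226*233 = 62144 - 52658/3 = 133774/3 ≈ 44591.)
n - 196985 = 133774/3 - 196985 = -457181/3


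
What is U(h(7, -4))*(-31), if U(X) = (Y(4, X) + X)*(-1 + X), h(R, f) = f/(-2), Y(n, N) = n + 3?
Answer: -279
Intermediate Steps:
Y(n, N) = 3 + n
h(R, f) = -f/2 (h(R, f) = f*(-½) = -f/2)
U(X) = (-1 + X)*(7 + X) (U(X) = ((3 + 4) + X)*(-1 + X) = (7 + X)*(-1 + X) = (-1 + X)*(7 + X))
U(h(7, -4))*(-31) = (-7 + (-½*(-4))² + 6*(-½*(-4)))*(-31) = (-7 + 2² + 6*2)*(-31) = (-7 + 4 + 12)*(-31) = 9*(-31) = -279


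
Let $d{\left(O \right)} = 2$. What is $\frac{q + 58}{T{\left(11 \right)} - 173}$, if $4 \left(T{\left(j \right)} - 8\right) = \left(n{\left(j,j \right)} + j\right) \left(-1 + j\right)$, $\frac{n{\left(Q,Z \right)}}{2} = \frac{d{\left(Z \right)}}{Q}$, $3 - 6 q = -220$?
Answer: $- \frac{6281}{9015} \approx -0.69673$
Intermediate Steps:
$q = \frac{223}{6}$ ($q = \frac{1}{2} - - \frac{110}{3} = \frac{1}{2} + \frac{110}{3} = \frac{223}{6} \approx 37.167$)
$n{\left(Q,Z \right)} = \frac{4}{Q}$ ($n{\left(Q,Z \right)} = 2 \frac{2}{Q} = \frac{4}{Q}$)
$T{\left(j \right)} = 8 + \frac{\left(-1 + j\right) \left(j + \frac{4}{j}\right)}{4}$ ($T{\left(j \right)} = 8 + \frac{\left(\frac{4}{j} + j\right) \left(-1 + j\right)}{4} = 8 + \frac{\left(j + \frac{4}{j}\right) \left(-1 + j\right)}{4} = 8 + \frac{\left(-1 + j\right) \left(j + \frac{4}{j}\right)}{4}$)
$\frac{q + 58}{T{\left(11 \right)} - 173} = \frac{\frac{223}{6} + 58}{\frac{-4 + 11 \left(36 + 11^{2} - 11\right)}{4 \cdot 11} - 173} = \frac{571}{6 \left(\frac{1}{4} \cdot \frac{1}{11} \left(-4 + 11 \left(36 + 121 - 11\right)\right) - 173\right)} = \frac{571}{6 \left(\frac{1}{4} \cdot \frac{1}{11} \left(-4 + 11 \cdot 146\right) - 173\right)} = \frac{571}{6 \left(\frac{1}{4} \cdot \frac{1}{11} \left(-4 + 1606\right) - 173\right)} = \frac{571}{6 \left(\frac{1}{4} \cdot \frac{1}{11} \cdot 1602 - 173\right)} = \frac{571}{6 \left(\frac{801}{22} - 173\right)} = \frac{571}{6 \left(- \frac{3005}{22}\right)} = \frac{571}{6} \left(- \frac{22}{3005}\right) = - \frac{6281}{9015}$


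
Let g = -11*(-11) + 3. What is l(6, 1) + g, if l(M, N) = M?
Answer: 130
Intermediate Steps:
g = 124 (g = 121 + 3 = 124)
l(6, 1) + g = 6 + 124 = 130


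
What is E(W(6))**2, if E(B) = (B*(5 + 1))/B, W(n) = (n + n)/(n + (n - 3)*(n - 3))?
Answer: 36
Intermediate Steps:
W(n) = 2*n/(n + (-3 + n)**2) (W(n) = (2*n)/(n + (-3 + n)*(-3 + n)) = (2*n)/(n + (-3 + n)**2) = 2*n/(n + (-3 + n)**2))
E(B) = 6 (E(B) = (B*6)/B = (6*B)/B = 6)
E(W(6))**2 = 6**2 = 36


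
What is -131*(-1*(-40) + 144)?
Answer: -24104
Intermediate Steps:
-131*(-1*(-40) + 144) = -131*(40 + 144) = -131*184 = -1*24104 = -24104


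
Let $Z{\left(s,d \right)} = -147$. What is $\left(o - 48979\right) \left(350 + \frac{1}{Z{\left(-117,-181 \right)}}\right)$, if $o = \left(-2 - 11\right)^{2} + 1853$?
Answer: $- \frac{2415890693}{147} \approx -1.6435 \cdot 10^{7}$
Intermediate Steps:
$o = 2022$ ($o = \left(-13\right)^{2} + 1853 = 169 + 1853 = 2022$)
$\left(o - 48979\right) \left(350 + \frac{1}{Z{\left(-117,-181 \right)}}\right) = \left(2022 - 48979\right) \left(350 + \frac{1}{-147}\right) = - 46957 \left(350 - \frac{1}{147}\right) = \left(-46957\right) \frac{51449}{147} = - \frac{2415890693}{147}$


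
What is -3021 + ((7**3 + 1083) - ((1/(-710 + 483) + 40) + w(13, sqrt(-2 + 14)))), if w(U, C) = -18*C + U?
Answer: -374095/227 + 36*sqrt(3) ≈ -1585.6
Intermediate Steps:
w(U, C) = U - 18*C
-3021 + ((7**3 + 1083) - ((1/(-710 + 483) + 40) + w(13, sqrt(-2 + 14)))) = -3021 + ((7**3 + 1083) - ((1/(-710 + 483) + 40) + (13 - 18*sqrt(-2 + 14)))) = -3021 + ((343 + 1083) - ((1/(-227) + 40) + (13 - 36*sqrt(3)))) = -3021 + (1426 - ((-1/227 + 40) + (13 - 36*sqrt(3)))) = -3021 + (1426 - (9079/227 + (13 - 36*sqrt(3)))) = -3021 + (1426 - (12030/227 - 36*sqrt(3))) = -3021 + (1426 + (-12030/227 + 36*sqrt(3))) = -3021 + (311672/227 + 36*sqrt(3)) = -374095/227 + 36*sqrt(3)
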